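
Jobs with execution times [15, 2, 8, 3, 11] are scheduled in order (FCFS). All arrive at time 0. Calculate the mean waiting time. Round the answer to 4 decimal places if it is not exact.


FCFS order (as given): [15, 2, 8, 3, 11]
Waiting times:
  Job 1: wait = 0
  Job 2: wait = 15
  Job 3: wait = 17
  Job 4: wait = 25
  Job 5: wait = 28
Sum of waiting times = 85
Average waiting time = 85/5 = 17.0

17.0


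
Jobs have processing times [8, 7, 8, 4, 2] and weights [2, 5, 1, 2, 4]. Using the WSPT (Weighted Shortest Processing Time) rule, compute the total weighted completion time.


Compute p/w ratios and sort ascending (WSPT): [(2, 4), (7, 5), (4, 2), (8, 2), (8, 1)]
Compute weighted completion times:
  Job (p=2,w=4): C=2, w*C=4*2=8
  Job (p=7,w=5): C=9, w*C=5*9=45
  Job (p=4,w=2): C=13, w*C=2*13=26
  Job (p=8,w=2): C=21, w*C=2*21=42
  Job (p=8,w=1): C=29, w*C=1*29=29
Total weighted completion time = 150

150


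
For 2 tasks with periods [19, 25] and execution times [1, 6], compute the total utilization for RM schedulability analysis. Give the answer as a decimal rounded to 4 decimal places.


Compute individual utilizations (exact fractions):
  Task 1: C/T = 1/19 (approx. 0.0526)
  Task 2: C/T = 6/25 (approx. 0.24)
Total utilization U = 1/19 + 6/25 = 139/475
Rounded to 4 decimal places: U = 0.2926
RM (Liu & Layland) bound for 2 tasks = 0.828427; compare with U = 139/475 (approx. 0.292632)
U <= bound, so schedulable by RM sufficient condition.

0.2926


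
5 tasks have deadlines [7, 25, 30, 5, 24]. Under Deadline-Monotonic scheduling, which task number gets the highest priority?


Sort tasks by relative deadline (ascending):
  Task 4: deadline = 5
  Task 1: deadline = 7
  Task 5: deadline = 24
  Task 2: deadline = 25
  Task 3: deadline = 30
Priority order (highest first): [4, 1, 5, 2, 3]
Highest priority task = 4

4


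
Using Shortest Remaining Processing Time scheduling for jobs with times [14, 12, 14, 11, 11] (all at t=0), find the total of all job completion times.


Since all jobs arrive at t=0, SRPT equals SPT ordering.
SPT order: [11, 11, 12, 14, 14]
Completion times:
  Job 1: p=11, C=11
  Job 2: p=11, C=22
  Job 3: p=12, C=34
  Job 4: p=14, C=48
  Job 5: p=14, C=62
Total completion time = 11 + 22 + 34 + 48 + 62 = 177

177


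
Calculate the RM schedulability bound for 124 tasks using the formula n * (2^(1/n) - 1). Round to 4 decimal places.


Compute 2^(1/124) = 1.0056055492
Subtract 1: 1.0056055492 - 1 = 0.0056055492
Multiply by n: 124 * 0.0056055492 = 0.6950881008
Round to 4 dp: 0.6951

0.6951


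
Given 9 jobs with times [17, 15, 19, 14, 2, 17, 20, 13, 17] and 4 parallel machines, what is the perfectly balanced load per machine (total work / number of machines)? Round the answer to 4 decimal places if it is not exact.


Total processing time = 17 + 15 + 19 + 14 + 2 + 17 + 20 + 13 + 17 = 134
Number of machines = 4
Ideal balanced load = 134 / 4 = 33.5

33.5


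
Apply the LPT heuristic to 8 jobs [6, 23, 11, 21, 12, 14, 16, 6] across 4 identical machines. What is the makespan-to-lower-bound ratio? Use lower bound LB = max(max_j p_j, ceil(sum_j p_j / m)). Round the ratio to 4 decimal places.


LPT order: [23, 21, 16, 14, 12, 11, 6, 6]
Machine loads after assignment: [29, 27, 27, 26]
LPT makespan = 29
Lower bound = max(max_job, ceil(total/4)) = max(23, 28) = 28
Ratio = 29 / 28 = 1.0357

1.0357


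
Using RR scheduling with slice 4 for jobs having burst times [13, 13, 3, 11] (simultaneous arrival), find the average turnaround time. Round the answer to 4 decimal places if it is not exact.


Time quantum = 4
Execution trace:
  J1 runs 4 units, time = 4
  J2 runs 4 units, time = 8
  J3 runs 3 units, time = 11
  J4 runs 4 units, time = 15
  J1 runs 4 units, time = 19
  J2 runs 4 units, time = 23
  J4 runs 4 units, time = 27
  J1 runs 4 units, time = 31
  J2 runs 4 units, time = 35
  J4 runs 3 units, time = 38
  J1 runs 1 units, time = 39
  J2 runs 1 units, time = 40
Finish times: [39, 40, 11, 38]
Average turnaround = 128/4 = 32.0

32.0


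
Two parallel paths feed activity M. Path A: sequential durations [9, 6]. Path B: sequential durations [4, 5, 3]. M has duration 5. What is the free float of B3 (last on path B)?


ES(B3) = sum of predecessors on chain B = 9
EF(B3) = ES + duration = 9 + 3 = 12
Successor of B3 is M. ES(M) = max(sum(A), sum(B)) = max(15, 12) = 15
Free float = ES(successor) - EF(current) = 15 - 12 = 3

3


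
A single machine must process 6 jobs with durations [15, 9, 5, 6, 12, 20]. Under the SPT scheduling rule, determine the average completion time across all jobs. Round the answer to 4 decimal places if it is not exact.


Sort jobs by processing time (SPT order): [5, 6, 9, 12, 15, 20]
Compute completion times sequentially:
  Job 1: processing = 5, completes at 5
  Job 2: processing = 6, completes at 11
  Job 3: processing = 9, completes at 20
  Job 4: processing = 12, completes at 32
  Job 5: processing = 15, completes at 47
  Job 6: processing = 20, completes at 67
Sum of completion times = 182
Average completion time = 182/6 = 30.3333

30.3333


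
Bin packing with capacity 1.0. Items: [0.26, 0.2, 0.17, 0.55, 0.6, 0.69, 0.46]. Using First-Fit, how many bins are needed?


Place items sequentially using First-Fit:
  Item 0.26 -> new Bin 1
  Item 0.2 -> Bin 1 (now 0.46)
  Item 0.17 -> Bin 1 (now 0.63)
  Item 0.55 -> new Bin 2
  Item 0.6 -> new Bin 3
  Item 0.69 -> new Bin 4
  Item 0.46 -> new Bin 5
Total bins used = 5

5


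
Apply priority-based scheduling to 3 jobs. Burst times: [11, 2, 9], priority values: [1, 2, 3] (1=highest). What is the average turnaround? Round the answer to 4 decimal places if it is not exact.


Sort by priority (ascending = highest first):
Order: [(1, 11), (2, 2), (3, 9)]
Completion times:
  Priority 1, burst=11, C=11
  Priority 2, burst=2, C=13
  Priority 3, burst=9, C=22
Average turnaround = 46/3 = 15.3333

15.3333


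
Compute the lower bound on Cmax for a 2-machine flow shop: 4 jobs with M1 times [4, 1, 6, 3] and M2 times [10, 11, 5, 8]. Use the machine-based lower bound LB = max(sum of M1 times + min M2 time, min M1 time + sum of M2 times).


LB1 = sum(M1 times) + min(M2 times) = 14 + 5 = 19
LB2 = min(M1 times) + sum(M2 times) = 1 + 34 = 35
Lower bound = max(LB1, LB2) = max(19, 35) = 35

35


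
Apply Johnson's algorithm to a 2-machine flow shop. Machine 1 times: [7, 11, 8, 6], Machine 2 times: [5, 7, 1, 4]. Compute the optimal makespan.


Apply Johnson's rule:
  Group 1 (a <= b): []
  Group 2 (a > b): [(2, 11, 7), (1, 7, 5), (4, 6, 4), (3, 8, 1)]
Optimal job order: [2, 1, 4, 3]
Schedule:
  Job 2: M1 done at 11, M2 done at 18
  Job 1: M1 done at 18, M2 done at 23
  Job 4: M1 done at 24, M2 done at 28
  Job 3: M1 done at 32, M2 done at 33
Makespan = 33

33


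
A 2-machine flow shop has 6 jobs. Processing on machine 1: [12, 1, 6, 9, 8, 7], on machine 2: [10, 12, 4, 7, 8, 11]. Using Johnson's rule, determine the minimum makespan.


Apply Johnson's rule:
  Group 1 (a <= b): [(2, 1, 12), (6, 7, 11), (5, 8, 8)]
  Group 2 (a > b): [(1, 12, 10), (4, 9, 7), (3, 6, 4)]
Optimal job order: [2, 6, 5, 1, 4, 3]
Schedule:
  Job 2: M1 done at 1, M2 done at 13
  Job 6: M1 done at 8, M2 done at 24
  Job 5: M1 done at 16, M2 done at 32
  Job 1: M1 done at 28, M2 done at 42
  Job 4: M1 done at 37, M2 done at 49
  Job 3: M1 done at 43, M2 done at 53
Makespan = 53

53


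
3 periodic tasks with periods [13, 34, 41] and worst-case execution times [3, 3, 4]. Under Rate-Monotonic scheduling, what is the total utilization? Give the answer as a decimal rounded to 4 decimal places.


Compute individual utilizations (exact fractions):
  Task 1: C/T = 3/13 (approx. 0.2308)
  Task 2: C/T = 3/34 (approx. 0.0882)
  Task 3: C/T = 4/41 (approx. 0.0976)
Total utilization U = 3/13 + 3/34 + 4/41 = 7549/18122
Rounded to 4 decimal places: U = 0.4166
RM (Liu & Layland) bound for 3 tasks = 0.779763; compare with U = 7549/18122 (approx. 0.416566)
U <= bound, so schedulable by RM sufficient condition.

0.4166


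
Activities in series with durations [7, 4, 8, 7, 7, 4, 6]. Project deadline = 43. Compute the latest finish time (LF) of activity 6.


LF(activity 6) = deadline - sum of successor durations
Successors: activities 7 through 7 with durations [6]
Sum of successor durations = 6
LF = 43 - 6 = 37

37


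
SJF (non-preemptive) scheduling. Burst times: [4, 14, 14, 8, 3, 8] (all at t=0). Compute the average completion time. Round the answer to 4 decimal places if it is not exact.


SJF order (ascending): [3, 4, 8, 8, 14, 14]
Completion times:
  Job 1: burst=3, C=3
  Job 2: burst=4, C=7
  Job 3: burst=8, C=15
  Job 4: burst=8, C=23
  Job 5: burst=14, C=37
  Job 6: burst=14, C=51
Average completion = 136/6 = 22.6667

22.6667


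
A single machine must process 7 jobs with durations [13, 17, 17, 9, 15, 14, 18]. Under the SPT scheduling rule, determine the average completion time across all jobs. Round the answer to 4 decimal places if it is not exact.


Sort jobs by processing time (SPT order): [9, 13, 14, 15, 17, 17, 18]
Compute completion times sequentially:
  Job 1: processing = 9, completes at 9
  Job 2: processing = 13, completes at 22
  Job 3: processing = 14, completes at 36
  Job 4: processing = 15, completes at 51
  Job 5: processing = 17, completes at 68
  Job 6: processing = 17, completes at 85
  Job 7: processing = 18, completes at 103
Sum of completion times = 374
Average completion time = 374/7 = 53.4286

53.4286


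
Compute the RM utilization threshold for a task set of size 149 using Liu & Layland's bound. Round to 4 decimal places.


Compute 2^(1/149) = 1.0046628318
Subtract 1: 1.0046628318 - 1 = 0.0046628318
Multiply by n: 149 * 0.0046628318 = 0.6947619382
Round to 4 dp: 0.6948

0.6948


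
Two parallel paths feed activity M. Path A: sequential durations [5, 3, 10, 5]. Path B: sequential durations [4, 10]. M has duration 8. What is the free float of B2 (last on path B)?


ES(B2) = sum of predecessors on chain B = 4
EF(B2) = ES + duration = 4 + 10 = 14
Successor of B2 is M. ES(M) = max(sum(A), sum(B)) = max(23, 14) = 23
Free float = ES(successor) - EF(current) = 23 - 14 = 9

9


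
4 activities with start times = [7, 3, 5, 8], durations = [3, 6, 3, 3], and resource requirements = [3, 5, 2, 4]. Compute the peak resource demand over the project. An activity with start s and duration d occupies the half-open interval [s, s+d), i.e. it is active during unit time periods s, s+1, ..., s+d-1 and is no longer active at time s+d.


Each activity i is active on [start_i, start_i + duration_i).
Compute total resource usage per time slot:
  t=0: active resources = [], total = 0
  t=1: active resources = [], total = 0
  t=2: active resources = [], total = 0
  t=3: active resources = [5], total = 5
  t=4: active resources = [5], total = 5
  t=5: active resources = [5, 2], total = 7
  t=6: active resources = [5, 2], total = 7
  t=7: active resources = [3, 5, 2], total = 10
  t=8: active resources = [3, 5, 4], total = 12
  t=9: active resources = [3, 4], total = 7
  t=10: active resources = [4], total = 4
Peak resource demand = 12

12


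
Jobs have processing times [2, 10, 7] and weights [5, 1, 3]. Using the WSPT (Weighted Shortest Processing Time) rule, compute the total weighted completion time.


Compute p/w ratios and sort ascending (WSPT): [(2, 5), (7, 3), (10, 1)]
Compute weighted completion times:
  Job (p=2,w=5): C=2, w*C=5*2=10
  Job (p=7,w=3): C=9, w*C=3*9=27
  Job (p=10,w=1): C=19, w*C=1*19=19
Total weighted completion time = 56

56


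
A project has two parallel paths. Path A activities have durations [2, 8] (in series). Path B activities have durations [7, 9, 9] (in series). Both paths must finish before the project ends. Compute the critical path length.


Path A total = 2 + 8 = 10
Path B total = 7 + 9 + 9 = 25
Critical path = longest path = max(10, 25) = 25

25


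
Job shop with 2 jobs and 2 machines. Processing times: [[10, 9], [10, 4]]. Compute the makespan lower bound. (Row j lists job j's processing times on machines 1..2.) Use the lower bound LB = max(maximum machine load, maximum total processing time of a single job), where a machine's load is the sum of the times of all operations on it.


Machine loads:
  Machine 1: 10 + 10 = 20
  Machine 2: 9 + 4 = 13
Max machine load = 20
Job totals:
  Job 1: 19
  Job 2: 14
Max job total = 19
Lower bound = max(20, 19) = 20

20


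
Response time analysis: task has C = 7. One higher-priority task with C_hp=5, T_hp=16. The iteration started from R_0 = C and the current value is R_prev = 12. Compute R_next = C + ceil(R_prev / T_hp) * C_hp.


R_next = C + ceil(R_prev / T_hp) * C_hp
ceil(12 / 16) = ceil(0.75) = 1
Interference = 1 * 5 = 5
R_next = 7 + 5 = 12
R_next = R_prev, so the iteration has converged (response time = 12).

12


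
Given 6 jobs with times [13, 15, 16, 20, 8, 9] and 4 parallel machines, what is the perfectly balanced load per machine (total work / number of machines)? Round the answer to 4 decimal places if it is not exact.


Total processing time = 13 + 15 + 16 + 20 + 8 + 9 = 81
Number of machines = 4
Ideal balanced load = 81 / 4 = 20.25

20.25


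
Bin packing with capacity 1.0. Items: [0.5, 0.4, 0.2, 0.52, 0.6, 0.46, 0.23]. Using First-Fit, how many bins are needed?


Place items sequentially using First-Fit:
  Item 0.5 -> new Bin 1
  Item 0.4 -> Bin 1 (now 0.9)
  Item 0.2 -> new Bin 2
  Item 0.52 -> Bin 2 (now 0.72)
  Item 0.6 -> new Bin 3
  Item 0.46 -> new Bin 4
  Item 0.23 -> Bin 2 (now 0.95)
Total bins used = 4

4


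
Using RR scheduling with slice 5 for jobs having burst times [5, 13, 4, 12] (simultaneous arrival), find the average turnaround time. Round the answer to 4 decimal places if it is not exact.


Time quantum = 5
Execution trace:
  J1 runs 5 units, time = 5
  J2 runs 5 units, time = 10
  J3 runs 4 units, time = 14
  J4 runs 5 units, time = 19
  J2 runs 5 units, time = 24
  J4 runs 5 units, time = 29
  J2 runs 3 units, time = 32
  J4 runs 2 units, time = 34
Finish times: [5, 32, 14, 34]
Average turnaround = 85/4 = 21.25

21.25


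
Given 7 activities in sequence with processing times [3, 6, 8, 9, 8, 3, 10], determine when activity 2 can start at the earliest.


Activity 2 starts after activities 1 through 1 complete.
Predecessor durations: [3]
ES = 3 = 3

3


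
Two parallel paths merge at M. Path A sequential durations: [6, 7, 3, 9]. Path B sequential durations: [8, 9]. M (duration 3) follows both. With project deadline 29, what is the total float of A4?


Forward pass: ES(A4) = sum of predecessors on chain A = 16
EF = ES + duration = 16 + 9 = 25
Backward pass: LF(M) = deadline = 29; LS(M) = 29 - 3 = 26
LF(A4) = LS(M) - sum(successors on chain A) = 26 - 0 = 26
LS = LF - duration = 26 - 9 = 17
Total float = LS - ES = 17 - 16 = 1

1


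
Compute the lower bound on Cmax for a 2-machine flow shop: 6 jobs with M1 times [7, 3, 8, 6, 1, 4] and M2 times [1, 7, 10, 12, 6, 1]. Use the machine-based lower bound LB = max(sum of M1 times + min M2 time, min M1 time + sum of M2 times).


LB1 = sum(M1 times) + min(M2 times) = 29 + 1 = 30
LB2 = min(M1 times) + sum(M2 times) = 1 + 37 = 38
Lower bound = max(LB1, LB2) = max(30, 38) = 38

38


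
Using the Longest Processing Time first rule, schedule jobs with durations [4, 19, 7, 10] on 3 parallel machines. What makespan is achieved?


Sort jobs in decreasing order (LPT): [19, 10, 7, 4]
Assign each job to the least loaded machine:
  Machine 1: jobs [19], load = 19
  Machine 2: jobs [10], load = 10
  Machine 3: jobs [7, 4], load = 11
Makespan = max load = 19

19


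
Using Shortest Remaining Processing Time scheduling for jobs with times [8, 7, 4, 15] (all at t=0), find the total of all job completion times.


Since all jobs arrive at t=0, SRPT equals SPT ordering.
SPT order: [4, 7, 8, 15]
Completion times:
  Job 1: p=4, C=4
  Job 2: p=7, C=11
  Job 3: p=8, C=19
  Job 4: p=15, C=34
Total completion time = 4 + 11 + 19 + 34 = 68

68


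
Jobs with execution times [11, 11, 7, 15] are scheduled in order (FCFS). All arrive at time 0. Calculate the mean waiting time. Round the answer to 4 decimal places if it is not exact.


FCFS order (as given): [11, 11, 7, 15]
Waiting times:
  Job 1: wait = 0
  Job 2: wait = 11
  Job 3: wait = 22
  Job 4: wait = 29
Sum of waiting times = 62
Average waiting time = 62/4 = 15.5

15.5


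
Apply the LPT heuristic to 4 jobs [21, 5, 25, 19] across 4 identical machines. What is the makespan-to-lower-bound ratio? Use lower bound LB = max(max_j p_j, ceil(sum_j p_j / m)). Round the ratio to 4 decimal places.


LPT order: [25, 21, 19, 5]
Machine loads after assignment: [25, 21, 19, 5]
LPT makespan = 25
Lower bound = max(max_job, ceil(total/4)) = max(25, 18) = 25
Ratio = 25 / 25 = 1.0

1.0


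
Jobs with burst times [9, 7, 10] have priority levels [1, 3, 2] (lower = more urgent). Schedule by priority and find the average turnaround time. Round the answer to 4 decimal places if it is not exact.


Sort by priority (ascending = highest first):
Order: [(1, 9), (2, 10), (3, 7)]
Completion times:
  Priority 1, burst=9, C=9
  Priority 2, burst=10, C=19
  Priority 3, burst=7, C=26
Average turnaround = 54/3 = 18.0

18.0


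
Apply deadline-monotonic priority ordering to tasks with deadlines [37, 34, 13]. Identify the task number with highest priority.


Sort tasks by relative deadline (ascending):
  Task 3: deadline = 13
  Task 2: deadline = 34
  Task 1: deadline = 37
Priority order (highest first): [3, 2, 1]
Highest priority task = 3

3


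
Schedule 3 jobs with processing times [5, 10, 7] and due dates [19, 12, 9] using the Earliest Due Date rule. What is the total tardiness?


Sort by due date (EDD order): [(7, 9), (10, 12), (5, 19)]
Compute completion times and tardiness:
  Job 1: p=7, d=9, C=7, tardiness=max(0,7-9)=0
  Job 2: p=10, d=12, C=17, tardiness=max(0,17-12)=5
  Job 3: p=5, d=19, C=22, tardiness=max(0,22-19)=3
Total tardiness = 8

8


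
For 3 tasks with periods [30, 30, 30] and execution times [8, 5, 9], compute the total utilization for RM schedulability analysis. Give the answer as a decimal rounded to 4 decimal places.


Compute individual utilizations (exact fractions):
  Task 1: C/T = 8/30 = 4/15 (approx. 0.2667)
  Task 2: C/T = 5/30 = 1/6 (approx. 0.1667)
  Task 3: C/T = 9/30 = 3/10 (approx. 0.3)
Total utilization U = 4/15 + 1/6 + 3/10 = 11/15
Rounded to 4 decimal places: U = 0.7333
RM (Liu & Layland) bound for 3 tasks = 0.779763; compare with U = 11/15 (approx. 0.733333)
U <= bound, so schedulable by RM sufficient condition.

0.7333


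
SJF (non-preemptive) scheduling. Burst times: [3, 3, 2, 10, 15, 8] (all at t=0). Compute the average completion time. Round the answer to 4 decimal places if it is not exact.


SJF order (ascending): [2, 3, 3, 8, 10, 15]
Completion times:
  Job 1: burst=2, C=2
  Job 2: burst=3, C=5
  Job 3: burst=3, C=8
  Job 4: burst=8, C=16
  Job 5: burst=10, C=26
  Job 6: burst=15, C=41
Average completion = 98/6 = 16.3333

16.3333


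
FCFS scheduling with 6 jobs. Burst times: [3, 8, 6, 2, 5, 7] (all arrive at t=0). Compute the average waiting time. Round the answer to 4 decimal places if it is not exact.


FCFS order (as given): [3, 8, 6, 2, 5, 7]
Waiting times:
  Job 1: wait = 0
  Job 2: wait = 3
  Job 3: wait = 11
  Job 4: wait = 17
  Job 5: wait = 19
  Job 6: wait = 24
Sum of waiting times = 74
Average waiting time = 74/6 = 12.3333

12.3333


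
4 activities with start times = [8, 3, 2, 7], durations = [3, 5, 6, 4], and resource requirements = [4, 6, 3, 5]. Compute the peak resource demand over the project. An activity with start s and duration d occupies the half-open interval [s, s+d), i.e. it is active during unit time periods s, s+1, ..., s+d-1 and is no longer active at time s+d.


Each activity i is active on [start_i, start_i + duration_i).
Compute total resource usage per time slot:
  t=0: active resources = [], total = 0
  t=1: active resources = [], total = 0
  t=2: active resources = [3], total = 3
  t=3: active resources = [6, 3], total = 9
  t=4: active resources = [6, 3], total = 9
  t=5: active resources = [6, 3], total = 9
  t=6: active resources = [6, 3], total = 9
  t=7: active resources = [6, 3, 5], total = 14
  t=8: active resources = [4, 5], total = 9
  t=9: active resources = [4, 5], total = 9
  t=10: active resources = [4, 5], total = 9
Peak resource demand = 14

14


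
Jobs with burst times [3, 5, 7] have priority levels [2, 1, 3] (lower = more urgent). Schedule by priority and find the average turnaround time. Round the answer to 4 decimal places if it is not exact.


Sort by priority (ascending = highest first):
Order: [(1, 5), (2, 3), (3, 7)]
Completion times:
  Priority 1, burst=5, C=5
  Priority 2, burst=3, C=8
  Priority 3, burst=7, C=15
Average turnaround = 28/3 = 9.3333

9.3333


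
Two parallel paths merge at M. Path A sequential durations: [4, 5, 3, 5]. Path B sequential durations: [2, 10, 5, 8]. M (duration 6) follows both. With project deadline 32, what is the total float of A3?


Forward pass: ES(A3) = sum of predecessors on chain A = 9
EF = ES + duration = 9 + 3 = 12
Backward pass: LF(M) = deadline = 32; LS(M) = 32 - 6 = 26
LF(A3) = LS(M) - sum(successors on chain A) = 26 - 5 = 21
LS = LF - duration = 21 - 3 = 18
Total float = LS - ES = 18 - 9 = 9

9


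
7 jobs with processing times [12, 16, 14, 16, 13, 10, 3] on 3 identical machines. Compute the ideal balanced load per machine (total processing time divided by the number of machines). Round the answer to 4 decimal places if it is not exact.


Total processing time = 12 + 16 + 14 + 16 + 13 + 10 + 3 = 84
Number of machines = 3
Ideal balanced load = 84 / 3 = 28.0

28.0


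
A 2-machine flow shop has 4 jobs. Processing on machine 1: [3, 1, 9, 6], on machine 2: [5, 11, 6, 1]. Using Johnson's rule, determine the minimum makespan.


Apply Johnson's rule:
  Group 1 (a <= b): [(2, 1, 11), (1, 3, 5)]
  Group 2 (a > b): [(3, 9, 6), (4, 6, 1)]
Optimal job order: [2, 1, 3, 4]
Schedule:
  Job 2: M1 done at 1, M2 done at 12
  Job 1: M1 done at 4, M2 done at 17
  Job 3: M1 done at 13, M2 done at 23
  Job 4: M1 done at 19, M2 done at 24
Makespan = 24

24


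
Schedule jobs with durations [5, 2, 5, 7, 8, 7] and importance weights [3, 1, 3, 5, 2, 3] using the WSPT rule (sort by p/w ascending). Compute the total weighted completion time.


Compute p/w ratios and sort ascending (WSPT): [(7, 5), (5, 3), (5, 3), (2, 1), (7, 3), (8, 2)]
Compute weighted completion times:
  Job (p=7,w=5): C=7, w*C=5*7=35
  Job (p=5,w=3): C=12, w*C=3*12=36
  Job (p=5,w=3): C=17, w*C=3*17=51
  Job (p=2,w=1): C=19, w*C=1*19=19
  Job (p=7,w=3): C=26, w*C=3*26=78
  Job (p=8,w=2): C=34, w*C=2*34=68
Total weighted completion time = 287

287


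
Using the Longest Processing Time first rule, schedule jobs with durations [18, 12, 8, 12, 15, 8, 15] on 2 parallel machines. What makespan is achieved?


Sort jobs in decreasing order (LPT): [18, 15, 15, 12, 12, 8, 8]
Assign each job to the least loaded machine:
  Machine 1: jobs [18, 12, 12], load = 42
  Machine 2: jobs [15, 15, 8, 8], load = 46
Makespan = max load = 46

46


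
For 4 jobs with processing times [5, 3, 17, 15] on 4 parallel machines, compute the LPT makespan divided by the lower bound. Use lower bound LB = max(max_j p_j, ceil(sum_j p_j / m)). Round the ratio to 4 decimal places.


LPT order: [17, 15, 5, 3]
Machine loads after assignment: [17, 15, 5, 3]
LPT makespan = 17
Lower bound = max(max_job, ceil(total/4)) = max(17, 10) = 17
Ratio = 17 / 17 = 1.0

1.0


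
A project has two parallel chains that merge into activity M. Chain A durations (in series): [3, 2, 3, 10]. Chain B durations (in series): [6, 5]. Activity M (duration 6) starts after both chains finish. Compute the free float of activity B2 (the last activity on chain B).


ES(B2) = sum of predecessors on chain B = 6
EF(B2) = ES + duration = 6 + 5 = 11
Successor of B2 is M. ES(M) = max(sum(A), sum(B)) = max(18, 11) = 18
Free float = ES(successor) - EF(current) = 18 - 11 = 7

7


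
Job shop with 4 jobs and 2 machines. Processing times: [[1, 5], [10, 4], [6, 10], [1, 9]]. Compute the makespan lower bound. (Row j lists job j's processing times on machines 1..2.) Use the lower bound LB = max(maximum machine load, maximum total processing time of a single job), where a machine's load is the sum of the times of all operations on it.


Machine loads:
  Machine 1: 1 + 10 + 6 + 1 = 18
  Machine 2: 5 + 4 + 10 + 9 = 28
Max machine load = 28
Job totals:
  Job 1: 6
  Job 2: 14
  Job 3: 16
  Job 4: 10
Max job total = 16
Lower bound = max(28, 16) = 28

28


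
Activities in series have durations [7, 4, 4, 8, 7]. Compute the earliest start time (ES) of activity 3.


Activity 3 starts after activities 1 through 2 complete.
Predecessor durations: [7, 4]
ES = 7 + 4 = 11

11


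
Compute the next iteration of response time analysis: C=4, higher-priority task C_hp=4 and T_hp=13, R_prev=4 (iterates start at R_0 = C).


R_next = C + ceil(R_prev / T_hp) * C_hp
ceil(4 / 13) = ceil(0.3077) = 1
Interference = 1 * 4 = 4
R_next = 4 + 4 = 8

8


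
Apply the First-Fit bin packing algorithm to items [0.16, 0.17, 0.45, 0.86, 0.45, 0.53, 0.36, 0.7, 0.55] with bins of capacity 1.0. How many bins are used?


Place items sequentially using First-Fit:
  Item 0.16 -> new Bin 1
  Item 0.17 -> Bin 1 (now 0.33)
  Item 0.45 -> Bin 1 (now 0.78)
  Item 0.86 -> new Bin 2
  Item 0.45 -> new Bin 3
  Item 0.53 -> Bin 3 (now 0.98)
  Item 0.36 -> new Bin 4
  Item 0.7 -> new Bin 5
  Item 0.55 -> Bin 4 (now 0.91)
Total bins used = 5

5


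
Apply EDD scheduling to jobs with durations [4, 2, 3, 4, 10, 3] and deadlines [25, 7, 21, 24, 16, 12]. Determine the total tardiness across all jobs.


Sort by due date (EDD order): [(2, 7), (3, 12), (10, 16), (3, 21), (4, 24), (4, 25)]
Compute completion times and tardiness:
  Job 1: p=2, d=7, C=2, tardiness=max(0,2-7)=0
  Job 2: p=3, d=12, C=5, tardiness=max(0,5-12)=0
  Job 3: p=10, d=16, C=15, tardiness=max(0,15-16)=0
  Job 4: p=3, d=21, C=18, tardiness=max(0,18-21)=0
  Job 5: p=4, d=24, C=22, tardiness=max(0,22-24)=0
  Job 6: p=4, d=25, C=26, tardiness=max(0,26-25)=1
Total tardiness = 1

1


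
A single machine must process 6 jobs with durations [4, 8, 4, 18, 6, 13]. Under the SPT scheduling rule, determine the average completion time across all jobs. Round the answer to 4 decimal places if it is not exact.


Sort jobs by processing time (SPT order): [4, 4, 6, 8, 13, 18]
Compute completion times sequentially:
  Job 1: processing = 4, completes at 4
  Job 2: processing = 4, completes at 8
  Job 3: processing = 6, completes at 14
  Job 4: processing = 8, completes at 22
  Job 5: processing = 13, completes at 35
  Job 6: processing = 18, completes at 53
Sum of completion times = 136
Average completion time = 136/6 = 22.6667

22.6667


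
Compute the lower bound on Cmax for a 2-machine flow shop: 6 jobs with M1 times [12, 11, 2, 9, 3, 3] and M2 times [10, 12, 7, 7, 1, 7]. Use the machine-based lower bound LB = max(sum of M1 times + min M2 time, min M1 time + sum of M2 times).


LB1 = sum(M1 times) + min(M2 times) = 40 + 1 = 41
LB2 = min(M1 times) + sum(M2 times) = 2 + 44 = 46
Lower bound = max(LB1, LB2) = max(41, 46) = 46

46


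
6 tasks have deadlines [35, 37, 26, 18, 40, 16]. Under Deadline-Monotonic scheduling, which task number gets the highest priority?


Sort tasks by relative deadline (ascending):
  Task 6: deadline = 16
  Task 4: deadline = 18
  Task 3: deadline = 26
  Task 1: deadline = 35
  Task 2: deadline = 37
  Task 5: deadline = 40
Priority order (highest first): [6, 4, 3, 1, 2, 5]
Highest priority task = 6

6


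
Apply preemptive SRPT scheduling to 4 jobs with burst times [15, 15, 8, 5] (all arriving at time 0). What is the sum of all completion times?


Since all jobs arrive at t=0, SRPT equals SPT ordering.
SPT order: [5, 8, 15, 15]
Completion times:
  Job 1: p=5, C=5
  Job 2: p=8, C=13
  Job 3: p=15, C=28
  Job 4: p=15, C=43
Total completion time = 5 + 13 + 28 + 43 = 89

89


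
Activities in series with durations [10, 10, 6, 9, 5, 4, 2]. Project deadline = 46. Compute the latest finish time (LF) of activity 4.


LF(activity 4) = deadline - sum of successor durations
Successors: activities 5 through 7 with durations [5, 4, 2]
Sum of successor durations = 11
LF = 46 - 11 = 35

35


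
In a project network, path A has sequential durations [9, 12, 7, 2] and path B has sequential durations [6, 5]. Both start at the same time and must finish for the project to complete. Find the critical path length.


Path A total = 9 + 12 + 7 + 2 = 30
Path B total = 6 + 5 = 11
Critical path = longest path = max(30, 11) = 30

30


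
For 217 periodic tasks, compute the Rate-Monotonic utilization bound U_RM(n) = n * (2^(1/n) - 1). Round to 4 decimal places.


Compute 2^(1/217) = 1.0031993336
Subtract 1: 1.0031993336 - 1 = 0.0031993336
Multiply by n: 217 * 0.0031993336 = 0.6942553912
Round to 4 dp: 0.6943

0.6943


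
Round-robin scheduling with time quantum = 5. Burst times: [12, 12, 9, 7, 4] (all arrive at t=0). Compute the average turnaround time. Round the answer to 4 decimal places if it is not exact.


Time quantum = 5
Execution trace:
  J1 runs 5 units, time = 5
  J2 runs 5 units, time = 10
  J3 runs 5 units, time = 15
  J4 runs 5 units, time = 20
  J5 runs 4 units, time = 24
  J1 runs 5 units, time = 29
  J2 runs 5 units, time = 34
  J3 runs 4 units, time = 38
  J4 runs 2 units, time = 40
  J1 runs 2 units, time = 42
  J2 runs 2 units, time = 44
Finish times: [42, 44, 38, 40, 24]
Average turnaround = 188/5 = 37.6

37.6


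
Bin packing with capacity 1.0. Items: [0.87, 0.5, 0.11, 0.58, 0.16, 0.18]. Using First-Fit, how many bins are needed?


Place items sequentially using First-Fit:
  Item 0.87 -> new Bin 1
  Item 0.5 -> new Bin 2
  Item 0.11 -> Bin 1 (now 0.98)
  Item 0.58 -> new Bin 3
  Item 0.16 -> Bin 2 (now 0.66)
  Item 0.18 -> Bin 2 (now 0.84)
Total bins used = 3

3


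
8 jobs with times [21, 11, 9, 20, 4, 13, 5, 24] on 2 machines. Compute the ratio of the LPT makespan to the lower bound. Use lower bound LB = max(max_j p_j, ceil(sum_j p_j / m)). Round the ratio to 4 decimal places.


LPT order: [24, 21, 20, 13, 11, 9, 5, 4]
Machine loads after assignment: [53, 54]
LPT makespan = 54
Lower bound = max(max_job, ceil(total/2)) = max(24, 54) = 54
Ratio = 54 / 54 = 1.0

1.0


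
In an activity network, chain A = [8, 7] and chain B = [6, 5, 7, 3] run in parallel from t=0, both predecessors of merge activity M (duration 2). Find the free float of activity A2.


ES(A2) = sum of predecessors on chain A = 8
EF(A2) = ES + duration = 8 + 7 = 15
Successor of A2 is M. ES(M) = max(sum(A), sum(B)) = max(15, 21) = 21
Free float = ES(successor) - EF(current) = 21 - 15 = 6

6


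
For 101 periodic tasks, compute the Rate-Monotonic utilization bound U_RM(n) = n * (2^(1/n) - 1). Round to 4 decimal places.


Compute 2^(1/101) = 1.0068864466
Subtract 1: 1.0068864466 - 1 = 0.0068864466
Multiply by n: 101 * 0.0068864466 = 0.6955311066
Round to 4 dp: 0.6955

0.6955


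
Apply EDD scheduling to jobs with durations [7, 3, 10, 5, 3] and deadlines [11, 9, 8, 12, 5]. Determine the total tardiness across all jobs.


Sort by due date (EDD order): [(3, 5), (10, 8), (3, 9), (7, 11), (5, 12)]
Compute completion times and tardiness:
  Job 1: p=3, d=5, C=3, tardiness=max(0,3-5)=0
  Job 2: p=10, d=8, C=13, tardiness=max(0,13-8)=5
  Job 3: p=3, d=9, C=16, tardiness=max(0,16-9)=7
  Job 4: p=7, d=11, C=23, tardiness=max(0,23-11)=12
  Job 5: p=5, d=12, C=28, tardiness=max(0,28-12)=16
Total tardiness = 40

40


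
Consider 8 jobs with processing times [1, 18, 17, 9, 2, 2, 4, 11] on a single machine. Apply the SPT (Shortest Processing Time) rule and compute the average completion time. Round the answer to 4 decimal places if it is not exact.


Sort jobs by processing time (SPT order): [1, 2, 2, 4, 9, 11, 17, 18]
Compute completion times sequentially:
  Job 1: processing = 1, completes at 1
  Job 2: processing = 2, completes at 3
  Job 3: processing = 2, completes at 5
  Job 4: processing = 4, completes at 9
  Job 5: processing = 9, completes at 18
  Job 6: processing = 11, completes at 29
  Job 7: processing = 17, completes at 46
  Job 8: processing = 18, completes at 64
Sum of completion times = 175
Average completion time = 175/8 = 21.875

21.875


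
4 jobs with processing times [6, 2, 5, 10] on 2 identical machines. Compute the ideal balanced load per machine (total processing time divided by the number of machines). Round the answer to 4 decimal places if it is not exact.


Total processing time = 6 + 2 + 5 + 10 = 23
Number of machines = 2
Ideal balanced load = 23 / 2 = 11.5

11.5


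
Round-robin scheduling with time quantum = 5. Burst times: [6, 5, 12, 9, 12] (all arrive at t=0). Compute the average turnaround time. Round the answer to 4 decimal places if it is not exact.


Time quantum = 5
Execution trace:
  J1 runs 5 units, time = 5
  J2 runs 5 units, time = 10
  J3 runs 5 units, time = 15
  J4 runs 5 units, time = 20
  J5 runs 5 units, time = 25
  J1 runs 1 units, time = 26
  J3 runs 5 units, time = 31
  J4 runs 4 units, time = 35
  J5 runs 5 units, time = 40
  J3 runs 2 units, time = 42
  J5 runs 2 units, time = 44
Finish times: [26, 10, 42, 35, 44]
Average turnaround = 157/5 = 31.4

31.4


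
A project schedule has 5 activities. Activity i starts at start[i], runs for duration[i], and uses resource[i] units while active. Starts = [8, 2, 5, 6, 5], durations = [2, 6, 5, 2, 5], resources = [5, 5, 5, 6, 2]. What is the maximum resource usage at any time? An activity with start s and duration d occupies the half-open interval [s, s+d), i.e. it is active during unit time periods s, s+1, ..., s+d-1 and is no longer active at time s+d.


Each activity i is active on [start_i, start_i + duration_i).
Compute total resource usage per time slot:
  t=0: active resources = [], total = 0
  t=1: active resources = [], total = 0
  t=2: active resources = [5], total = 5
  t=3: active resources = [5], total = 5
  t=4: active resources = [5], total = 5
  t=5: active resources = [5, 5, 2], total = 12
  t=6: active resources = [5, 5, 6, 2], total = 18
  t=7: active resources = [5, 5, 6, 2], total = 18
  t=8: active resources = [5, 5, 2], total = 12
  t=9: active resources = [5, 5, 2], total = 12
Peak resource demand = 18

18


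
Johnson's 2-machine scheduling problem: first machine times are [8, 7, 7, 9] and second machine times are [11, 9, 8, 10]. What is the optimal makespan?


Apply Johnson's rule:
  Group 1 (a <= b): [(2, 7, 9), (3, 7, 8), (1, 8, 11), (4, 9, 10)]
  Group 2 (a > b): []
Optimal job order: [2, 3, 1, 4]
Schedule:
  Job 2: M1 done at 7, M2 done at 16
  Job 3: M1 done at 14, M2 done at 24
  Job 1: M1 done at 22, M2 done at 35
  Job 4: M1 done at 31, M2 done at 45
Makespan = 45

45


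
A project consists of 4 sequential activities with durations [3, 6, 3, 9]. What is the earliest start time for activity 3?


Activity 3 starts after activities 1 through 2 complete.
Predecessor durations: [3, 6]
ES = 3 + 6 = 9

9


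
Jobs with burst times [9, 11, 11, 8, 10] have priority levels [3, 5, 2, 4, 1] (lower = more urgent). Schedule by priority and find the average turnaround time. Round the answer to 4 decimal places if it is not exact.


Sort by priority (ascending = highest first):
Order: [(1, 10), (2, 11), (3, 9), (4, 8), (5, 11)]
Completion times:
  Priority 1, burst=10, C=10
  Priority 2, burst=11, C=21
  Priority 3, burst=9, C=30
  Priority 4, burst=8, C=38
  Priority 5, burst=11, C=49
Average turnaround = 148/5 = 29.6

29.6


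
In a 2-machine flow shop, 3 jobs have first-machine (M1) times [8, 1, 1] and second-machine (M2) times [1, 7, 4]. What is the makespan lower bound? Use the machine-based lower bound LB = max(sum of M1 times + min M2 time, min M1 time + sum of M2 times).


LB1 = sum(M1 times) + min(M2 times) = 10 + 1 = 11
LB2 = min(M1 times) + sum(M2 times) = 1 + 12 = 13
Lower bound = max(LB1, LB2) = max(11, 13) = 13

13


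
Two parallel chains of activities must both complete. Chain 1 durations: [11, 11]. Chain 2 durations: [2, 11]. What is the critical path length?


Path A total = 11 + 11 = 22
Path B total = 2 + 11 = 13
Critical path = longest path = max(22, 13) = 22

22


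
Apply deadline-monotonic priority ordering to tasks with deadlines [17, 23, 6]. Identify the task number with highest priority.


Sort tasks by relative deadline (ascending):
  Task 3: deadline = 6
  Task 1: deadline = 17
  Task 2: deadline = 23
Priority order (highest first): [3, 1, 2]
Highest priority task = 3

3


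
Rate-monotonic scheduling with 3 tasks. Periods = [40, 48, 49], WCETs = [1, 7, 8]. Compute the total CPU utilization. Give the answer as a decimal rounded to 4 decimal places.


Compute individual utilizations (exact fractions):
  Task 1: C/T = 1/40 (approx. 0.025)
  Task 2: C/T = 7/48 (approx. 0.1458)
  Task 3: C/T = 8/49 (approx. 0.1633)
Total utilization U = 1/40 + 7/48 + 8/49 = 3929/11760
Rounded to 4 decimal places: U = 0.3341
RM (Liu & Layland) bound for 3 tasks = 0.779763; compare with U = 3929/11760 (approx. 0.334099)
U <= bound, so schedulable by RM sufficient condition.

0.3341


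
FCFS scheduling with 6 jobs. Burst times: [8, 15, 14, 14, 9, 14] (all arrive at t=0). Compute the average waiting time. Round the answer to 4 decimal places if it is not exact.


FCFS order (as given): [8, 15, 14, 14, 9, 14]
Waiting times:
  Job 1: wait = 0
  Job 2: wait = 8
  Job 3: wait = 23
  Job 4: wait = 37
  Job 5: wait = 51
  Job 6: wait = 60
Sum of waiting times = 179
Average waiting time = 179/6 = 29.8333

29.8333


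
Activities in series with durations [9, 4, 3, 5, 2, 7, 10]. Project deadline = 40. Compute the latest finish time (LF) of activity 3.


LF(activity 3) = deadline - sum of successor durations
Successors: activities 4 through 7 with durations [5, 2, 7, 10]
Sum of successor durations = 24
LF = 40 - 24 = 16

16


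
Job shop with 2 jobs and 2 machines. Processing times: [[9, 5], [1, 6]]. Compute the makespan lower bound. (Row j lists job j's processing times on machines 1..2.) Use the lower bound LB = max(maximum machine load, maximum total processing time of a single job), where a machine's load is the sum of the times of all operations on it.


Machine loads:
  Machine 1: 9 + 1 = 10
  Machine 2: 5 + 6 = 11
Max machine load = 11
Job totals:
  Job 1: 14
  Job 2: 7
Max job total = 14
Lower bound = max(11, 14) = 14

14


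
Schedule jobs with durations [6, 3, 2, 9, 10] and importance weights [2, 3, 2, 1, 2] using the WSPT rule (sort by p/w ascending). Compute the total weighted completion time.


Compute p/w ratios and sort ascending (WSPT): [(3, 3), (2, 2), (6, 2), (10, 2), (9, 1)]
Compute weighted completion times:
  Job (p=3,w=3): C=3, w*C=3*3=9
  Job (p=2,w=2): C=5, w*C=2*5=10
  Job (p=6,w=2): C=11, w*C=2*11=22
  Job (p=10,w=2): C=21, w*C=2*21=42
  Job (p=9,w=1): C=30, w*C=1*30=30
Total weighted completion time = 113

113


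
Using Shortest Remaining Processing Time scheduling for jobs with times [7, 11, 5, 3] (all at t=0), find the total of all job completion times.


Since all jobs arrive at t=0, SRPT equals SPT ordering.
SPT order: [3, 5, 7, 11]
Completion times:
  Job 1: p=3, C=3
  Job 2: p=5, C=8
  Job 3: p=7, C=15
  Job 4: p=11, C=26
Total completion time = 3 + 8 + 15 + 26 = 52

52


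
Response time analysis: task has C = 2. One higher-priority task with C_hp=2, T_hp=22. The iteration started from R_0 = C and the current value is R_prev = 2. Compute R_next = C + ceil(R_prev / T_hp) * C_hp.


R_next = C + ceil(R_prev / T_hp) * C_hp
ceil(2 / 22) = ceil(0.0909) = 1
Interference = 1 * 2 = 2
R_next = 2 + 2 = 4

4


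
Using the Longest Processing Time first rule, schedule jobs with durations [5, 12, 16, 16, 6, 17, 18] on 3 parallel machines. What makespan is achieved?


Sort jobs in decreasing order (LPT): [18, 17, 16, 16, 12, 6, 5]
Assign each job to the least loaded machine:
  Machine 1: jobs [18, 6, 5], load = 29
  Machine 2: jobs [17, 12], load = 29
  Machine 3: jobs [16, 16], load = 32
Makespan = max load = 32

32
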